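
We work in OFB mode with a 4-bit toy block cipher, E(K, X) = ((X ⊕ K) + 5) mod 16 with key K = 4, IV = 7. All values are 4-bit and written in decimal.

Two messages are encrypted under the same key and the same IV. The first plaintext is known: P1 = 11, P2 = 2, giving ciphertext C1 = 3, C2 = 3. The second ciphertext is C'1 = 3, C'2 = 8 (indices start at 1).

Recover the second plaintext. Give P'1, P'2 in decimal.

P'1 = 11, P'2 = 9

In OFB with a reused IV, both messages share the same keystream S_i, so C_i ⊕ C'_i = P_i ⊕ P'_i and thus P'_i = P_i ⊕ C_i ⊕ C'_i.
P'1: 11 ⊕ 3 ⊕ 3 = 11.
P'2: 2 ⊕ 3 ⊕ 8 = 9.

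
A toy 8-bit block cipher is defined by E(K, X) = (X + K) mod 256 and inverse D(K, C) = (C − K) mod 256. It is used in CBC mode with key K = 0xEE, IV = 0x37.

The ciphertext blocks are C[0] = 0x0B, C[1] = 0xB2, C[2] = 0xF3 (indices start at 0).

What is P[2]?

CBC decryption: P_i = D(K, C_i) ⊕ C_{i−1}, with C_{−1} = IV.
P[2]: D(K, 0xF3) = 0x05; 0x05 ⊕ 0xB2 = 0xB7.

P[2] = 0xB7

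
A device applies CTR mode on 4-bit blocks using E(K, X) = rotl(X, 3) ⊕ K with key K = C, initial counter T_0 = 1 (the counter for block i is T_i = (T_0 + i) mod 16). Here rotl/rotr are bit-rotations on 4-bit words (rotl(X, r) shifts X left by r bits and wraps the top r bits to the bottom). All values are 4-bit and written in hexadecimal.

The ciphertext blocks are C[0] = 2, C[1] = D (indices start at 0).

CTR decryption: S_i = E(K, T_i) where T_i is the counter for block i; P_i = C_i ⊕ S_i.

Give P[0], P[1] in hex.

P[0]: T = 1, S = E(K, T) = 4; 2 ⊕ 4 = 6.
P[1]: T = 2, S = E(K, T) = D; D ⊕ D = 0.

P[0] = 6, P[1] = 0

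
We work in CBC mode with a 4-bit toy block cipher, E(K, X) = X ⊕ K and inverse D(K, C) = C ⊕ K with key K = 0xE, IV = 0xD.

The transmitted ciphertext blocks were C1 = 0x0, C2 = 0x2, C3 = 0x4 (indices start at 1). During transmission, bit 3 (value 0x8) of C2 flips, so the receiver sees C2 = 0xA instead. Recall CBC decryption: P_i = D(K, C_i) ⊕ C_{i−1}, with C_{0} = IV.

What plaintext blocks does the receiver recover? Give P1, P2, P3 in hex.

P1 = 0x3, P2 = 0x4, P3 = 0x0

Only C2 changed, to 0xA. In CBC, a change in C_i garbles P_i and flips the same bit in P_{i+1}. Decrypting the received ciphertext:
P1: D(K, 0x0) = 0xE; 0xE ⊕ 0xD = 0x3.
P2: D(K, 0xA) = 0x4; 0x4 ⊕ 0x0 = 0x4.
P3: D(K, 0x4) = 0xA; 0xA ⊕ 0xA = 0x0.
Blocks that differ from the original plaintext: P2, P3.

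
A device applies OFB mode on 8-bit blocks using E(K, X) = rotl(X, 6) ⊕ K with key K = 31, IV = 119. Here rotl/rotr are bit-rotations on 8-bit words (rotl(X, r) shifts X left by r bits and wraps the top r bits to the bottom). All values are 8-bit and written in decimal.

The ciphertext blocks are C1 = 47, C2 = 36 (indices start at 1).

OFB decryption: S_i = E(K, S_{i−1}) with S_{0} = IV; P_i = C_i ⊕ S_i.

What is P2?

P2 = 139

P1: S = E(K, 119) = 194; 47 ⊕ 194 = 237.
P2: S = E(K, 194) = 175; 36 ⊕ 175 = 139.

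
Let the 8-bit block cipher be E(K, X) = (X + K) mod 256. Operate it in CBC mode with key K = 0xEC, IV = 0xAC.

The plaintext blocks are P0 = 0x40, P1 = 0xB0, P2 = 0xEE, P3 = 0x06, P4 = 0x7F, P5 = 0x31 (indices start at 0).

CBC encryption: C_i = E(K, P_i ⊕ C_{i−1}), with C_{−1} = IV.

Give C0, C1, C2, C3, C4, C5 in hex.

C0 = 0xD8, C1 = 0x54, C2 = 0xA6, C3 = 0x8C, C4 = 0xDF, C5 = 0xDA

C0: P0 ⊕ 0xAC = 0xEC; E(K, 0xEC) = 0xD8.
C1: P1 ⊕ 0xD8 = 0x68; E(K, 0x68) = 0x54.
C2: P2 ⊕ 0x54 = 0xBA; E(K, 0xBA) = 0xA6.
C3: P3 ⊕ 0xA6 = 0xA0; E(K, 0xA0) = 0x8C.
C4: P4 ⊕ 0x8C = 0xF3; E(K, 0xF3) = 0xDF.
C5: P5 ⊕ 0xDF = 0xEE; E(K, 0xEE) = 0xDA.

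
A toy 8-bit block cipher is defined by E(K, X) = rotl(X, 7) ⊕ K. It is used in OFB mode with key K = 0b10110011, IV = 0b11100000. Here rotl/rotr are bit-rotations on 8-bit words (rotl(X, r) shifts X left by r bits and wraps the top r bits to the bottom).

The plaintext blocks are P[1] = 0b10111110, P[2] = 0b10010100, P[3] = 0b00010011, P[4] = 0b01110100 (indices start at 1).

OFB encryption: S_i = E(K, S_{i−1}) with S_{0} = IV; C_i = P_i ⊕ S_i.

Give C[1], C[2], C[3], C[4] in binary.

C[1]: S = E(K, 0b11100000) = 0b11000011; 0b10111110 ⊕ 0b11000011 = 0b01111101.
C[2]: S = E(K, 0b11000011) = 0b01010010; 0b10010100 ⊕ 0b01010010 = 0b11000110.
C[3]: S = E(K, 0b01010010) = 0b10011010; 0b00010011 ⊕ 0b10011010 = 0b10001001.
C[4]: S = E(K, 0b10011010) = 0b11111110; 0b01110100 ⊕ 0b11111110 = 0b10001010.

C[1] = 0b01111101, C[2] = 0b11000110, C[3] = 0b10001001, C[4] = 0b10001010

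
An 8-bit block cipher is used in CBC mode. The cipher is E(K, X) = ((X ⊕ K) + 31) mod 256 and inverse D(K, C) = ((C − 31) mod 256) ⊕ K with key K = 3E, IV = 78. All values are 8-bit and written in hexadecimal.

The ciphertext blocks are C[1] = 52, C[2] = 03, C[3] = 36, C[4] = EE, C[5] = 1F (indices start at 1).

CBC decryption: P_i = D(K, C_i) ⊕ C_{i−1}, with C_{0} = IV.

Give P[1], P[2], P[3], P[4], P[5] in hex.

P[1]: D(K, 52) = 1F; 1F ⊕ 78 = 67.
P[2]: D(K, 03) = EC; EC ⊕ 52 = BE.
P[3]: D(K, 36) = 3B; 3B ⊕ 03 = 38.
P[4]: D(K, EE) = 83; 83 ⊕ 36 = B5.
P[5]: D(K, 1F) = D0; D0 ⊕ EE = 3E.

P[1] = 67, P[2] = BE, P[3] = 38, P[4] = B5, P[5] = 3E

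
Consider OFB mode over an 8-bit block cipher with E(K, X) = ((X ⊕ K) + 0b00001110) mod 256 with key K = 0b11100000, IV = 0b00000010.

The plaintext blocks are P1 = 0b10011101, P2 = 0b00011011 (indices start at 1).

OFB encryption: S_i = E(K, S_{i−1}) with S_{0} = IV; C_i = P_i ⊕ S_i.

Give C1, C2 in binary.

C1 = 0b01101101, C2 = 0b00000101

C1: S = E(K, 0b00000010) = 0b11110000; 0b10011101 ⊕ 0b11110000 = 0b01101101.
C2: S = E(K, 0b11110000) = 0b00011110; 0b00011011 ⊕ 0b00011110 = 0b00000101.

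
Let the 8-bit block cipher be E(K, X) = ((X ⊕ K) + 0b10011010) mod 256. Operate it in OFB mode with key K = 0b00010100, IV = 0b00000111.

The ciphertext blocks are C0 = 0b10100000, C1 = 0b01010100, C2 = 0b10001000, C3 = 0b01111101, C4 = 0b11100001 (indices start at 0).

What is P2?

P2 = 0b01101001

OFB decryption: S_i = E(K, S_{i−1}) with S_{−1} = IV; P_i = C_i ⊕ S_i.
P0: S = E(K, 0b00000111) = 0b10101101; 0b10100000 ⊕ 0b10101101 = 0b00001101.
P1: S = E(K, 0b10101101) = 0b01010011; 0b01010100 ⊕ 0b01010011 = 0b00000111.
P2: S = E(K, 0b01010011) = 0b11100001; 0b10001000 ⊕ 0b11100001 = 0b01101001.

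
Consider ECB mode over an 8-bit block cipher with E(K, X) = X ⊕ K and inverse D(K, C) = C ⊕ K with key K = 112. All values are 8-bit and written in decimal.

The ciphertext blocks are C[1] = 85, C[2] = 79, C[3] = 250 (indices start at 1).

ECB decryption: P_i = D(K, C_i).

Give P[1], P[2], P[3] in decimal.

P[1] = 37, P[2] = 63, P[3] = 138

P[1]: D(K, 85) = 37.
P[2]: D(K, 79) = 63.
P[3]: D(K, 250) = 138.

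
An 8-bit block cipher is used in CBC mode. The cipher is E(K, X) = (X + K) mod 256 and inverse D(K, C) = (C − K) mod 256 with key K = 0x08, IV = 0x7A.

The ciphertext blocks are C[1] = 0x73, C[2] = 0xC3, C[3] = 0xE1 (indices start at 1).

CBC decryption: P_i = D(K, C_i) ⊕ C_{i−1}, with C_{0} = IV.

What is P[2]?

P[2] = 0xC8

P[2]: D(K, 0xC3) = 0xBB; 0xBB ⊕ 0x73 = 0xC8.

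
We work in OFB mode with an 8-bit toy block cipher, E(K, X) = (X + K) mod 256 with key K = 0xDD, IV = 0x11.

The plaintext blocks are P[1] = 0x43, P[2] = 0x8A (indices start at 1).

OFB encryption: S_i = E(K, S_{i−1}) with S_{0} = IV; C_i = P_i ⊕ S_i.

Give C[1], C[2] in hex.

C[1]: S = E(K, 0x11) = 0xEE; 0x43 ⊕ 0xEE = 0xAD.
C[2]: S = E(K, 0xEE) = 0xCB; 0x8A ⊕ 0xCB = 0x41.

C[1] = 0xAD, C[2] = 0x41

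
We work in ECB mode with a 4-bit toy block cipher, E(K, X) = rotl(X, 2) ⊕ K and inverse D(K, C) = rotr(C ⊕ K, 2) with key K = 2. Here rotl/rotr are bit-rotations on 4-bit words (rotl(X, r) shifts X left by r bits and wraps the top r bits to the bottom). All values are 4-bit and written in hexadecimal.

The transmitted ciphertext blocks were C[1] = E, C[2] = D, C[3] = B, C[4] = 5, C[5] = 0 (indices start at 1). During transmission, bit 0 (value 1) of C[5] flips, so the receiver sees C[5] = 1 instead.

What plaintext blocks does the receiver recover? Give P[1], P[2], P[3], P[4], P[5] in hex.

ECB decryption: P_i = D(K, C_i).
Only C[5] changed, to 1. In ECB, a change in C_i affects only P_i. Decrypting the received ciphertext:
P[1]: D(K, E) = 3.
P[2]: D(K, D) = F.
P[3]: D(K, B) = 6.
P[4]: D(K, 5) = D.
P[5]: D(K, 1) = C.
Blocks that differ from the original plaintext: P[5].

P[1] = 3, P[2] = F, P[3] = 6, P[4] = D, P[5] = C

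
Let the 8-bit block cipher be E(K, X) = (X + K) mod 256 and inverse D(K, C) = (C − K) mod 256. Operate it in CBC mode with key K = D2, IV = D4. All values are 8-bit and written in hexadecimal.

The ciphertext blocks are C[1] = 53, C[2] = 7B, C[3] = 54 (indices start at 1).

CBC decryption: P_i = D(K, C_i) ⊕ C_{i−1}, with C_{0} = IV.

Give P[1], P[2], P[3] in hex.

P[1] = 55, P[2] = FA, P[3] = F9

P[1]: D(K, 53) = 81; 81 ⊕ D4 = 55.
P[2]: D(K, 7B) = A9; A9 ⊕ 53 = FA.
P[3]: D(K, 54) = 82; 82 ⊕ 7B = F9.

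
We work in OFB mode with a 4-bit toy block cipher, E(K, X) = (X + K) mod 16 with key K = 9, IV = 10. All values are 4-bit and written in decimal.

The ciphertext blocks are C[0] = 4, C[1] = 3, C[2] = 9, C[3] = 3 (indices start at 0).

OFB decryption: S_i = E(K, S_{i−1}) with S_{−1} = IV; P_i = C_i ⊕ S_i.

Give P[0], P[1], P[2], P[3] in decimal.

P[0]: S = E(K, 10) = 3; 4 ⊕ 3 = 7.
P[1]: S = E(K, 3) = 12; 3 ⊕ 12 = 15.
P[2]: S = E(K, 12) = 5; 9 ⊕ 5 = 12.
P[3]: S = E(K, 5) = 14; 3 ⊕ 14 = 13.

P[0] = 7, P[1] = 15, P[2] = 12, P[3] = 13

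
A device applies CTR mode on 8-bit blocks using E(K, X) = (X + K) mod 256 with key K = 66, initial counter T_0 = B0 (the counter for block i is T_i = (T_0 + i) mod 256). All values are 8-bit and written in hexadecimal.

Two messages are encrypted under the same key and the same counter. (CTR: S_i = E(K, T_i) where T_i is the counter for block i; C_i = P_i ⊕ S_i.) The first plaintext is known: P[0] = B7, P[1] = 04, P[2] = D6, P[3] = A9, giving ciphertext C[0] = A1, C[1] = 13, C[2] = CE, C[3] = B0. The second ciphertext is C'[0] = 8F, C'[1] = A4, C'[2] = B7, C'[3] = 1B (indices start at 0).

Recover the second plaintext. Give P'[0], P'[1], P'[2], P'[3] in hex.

In CTR with a reused counter, both messages share the same keystream S_i, so C_i ⊕ C'_i = P_i ⊕ P'_i and thus P'_i = P_i ⊕ C_i ⊕ C'_i.
P'[0]: B7 ⊕ A1 ⊕ 8F = 99.
P'[1]: 04 ⊕ 13 ⊕ A4 = B3.
P'[2]: D6 ⊕ CE ⊕ B7 = AF.
P'[3]: A9 ⊕ B0 ⊕ 1B = 02.

P'[0] = 99, P'[1] = B3, P'[2] = AF, P'[3] = 02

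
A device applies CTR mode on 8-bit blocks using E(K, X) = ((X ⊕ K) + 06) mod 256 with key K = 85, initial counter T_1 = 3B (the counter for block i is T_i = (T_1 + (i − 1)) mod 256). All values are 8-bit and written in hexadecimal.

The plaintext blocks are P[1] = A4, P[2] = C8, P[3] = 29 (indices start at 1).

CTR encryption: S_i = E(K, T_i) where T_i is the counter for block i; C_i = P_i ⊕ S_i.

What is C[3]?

C[3] = 97

C[1]: T = 3B, S = E(K, T) = C4; A4 ⊕ C4 = 60.
C[2]: T = 3C, S = E(K, T) = BF; C8 ⊕ BF = 77.
C[3]: T = 3D, S = E(K, T) = BE; 29 ⊕ BE = 97.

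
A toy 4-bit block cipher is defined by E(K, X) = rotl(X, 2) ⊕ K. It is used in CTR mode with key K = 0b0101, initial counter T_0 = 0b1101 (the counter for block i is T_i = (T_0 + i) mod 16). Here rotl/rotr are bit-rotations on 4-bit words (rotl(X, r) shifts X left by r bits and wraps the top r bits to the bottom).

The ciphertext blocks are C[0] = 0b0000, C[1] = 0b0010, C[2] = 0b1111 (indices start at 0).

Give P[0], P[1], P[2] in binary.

P[0] = 0b0010, P[1] = 0b1100, P[2] = 0b0101

CTR decryption: S_i = E(K, T_i) where T_i is the counter for block i; P_i = C_i ⊕ S_i.
P[0]: T = 0b1101, S = E(K, T) = 0b0010; 0b0000 ⊕ 0b0010 = 0b0010.
P[1]: T = 0b1110, S = E(K, T) = 0b1110; 0b0010 ⊕ 0b1110 = 0b1100.
P[2]: T = 0b1111, S = E(K, T) = 0b1010; 0b1111 ⊕ 0b1010 = 0b0101.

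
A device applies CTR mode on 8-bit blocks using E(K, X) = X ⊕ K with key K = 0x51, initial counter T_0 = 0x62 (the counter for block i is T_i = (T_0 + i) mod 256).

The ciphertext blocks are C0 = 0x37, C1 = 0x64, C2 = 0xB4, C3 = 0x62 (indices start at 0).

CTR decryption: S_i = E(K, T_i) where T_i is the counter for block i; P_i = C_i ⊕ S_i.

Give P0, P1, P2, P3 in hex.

P0 = 0x04, P1 = 0x56, P2 = 0x81, P3 = 0x56

P0: T = 0x62, S = E(K, T) = 0x33; 0x37 ⊕ 0x33 = 0x04.
P1: T = 0x63, S = E(K, T) = 0x32; 0x64 ⊕ 0x32 = 0x56.
P2: T = 0x64, S = E(K, T) = 0x35; 0xB4 ⊕ 0x35 = 0x81.
P3: T = 0x65, S = E(K, T) = 0x34; 0x62 ⊕ 0x34 = 0x56.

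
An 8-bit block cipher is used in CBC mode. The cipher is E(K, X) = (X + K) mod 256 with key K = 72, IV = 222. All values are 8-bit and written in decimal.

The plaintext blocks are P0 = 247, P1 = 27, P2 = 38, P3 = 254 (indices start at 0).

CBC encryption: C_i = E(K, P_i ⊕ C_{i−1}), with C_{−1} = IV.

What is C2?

C0: P0 ⊕ 222 = 41; E(K, 41) = 113.
C1: P1 ⊕ 113 = 106; E(K, 106) = 178.
C2: P2 ⊕ 178 = 148; E(K, 148) = 220.

C2 = 220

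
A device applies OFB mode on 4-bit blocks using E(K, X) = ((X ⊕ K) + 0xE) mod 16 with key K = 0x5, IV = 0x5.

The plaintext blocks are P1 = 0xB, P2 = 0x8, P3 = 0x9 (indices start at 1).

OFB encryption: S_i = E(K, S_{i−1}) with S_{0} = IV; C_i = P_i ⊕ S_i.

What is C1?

C1 = 0x5

C1: S = E(K, 0x5) = 0xE; 0xB ⊕ 0xE = 0x5.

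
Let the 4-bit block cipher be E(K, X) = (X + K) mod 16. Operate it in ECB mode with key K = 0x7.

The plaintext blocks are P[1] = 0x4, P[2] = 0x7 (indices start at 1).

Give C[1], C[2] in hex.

C[1] = 0xB, C[2] = 0xE

ECB encryption: C_i = E(K, P_i).
C[1]: E(K, 0x4) = 0xB.
C[2]: E(K, 0x7) = 0xE.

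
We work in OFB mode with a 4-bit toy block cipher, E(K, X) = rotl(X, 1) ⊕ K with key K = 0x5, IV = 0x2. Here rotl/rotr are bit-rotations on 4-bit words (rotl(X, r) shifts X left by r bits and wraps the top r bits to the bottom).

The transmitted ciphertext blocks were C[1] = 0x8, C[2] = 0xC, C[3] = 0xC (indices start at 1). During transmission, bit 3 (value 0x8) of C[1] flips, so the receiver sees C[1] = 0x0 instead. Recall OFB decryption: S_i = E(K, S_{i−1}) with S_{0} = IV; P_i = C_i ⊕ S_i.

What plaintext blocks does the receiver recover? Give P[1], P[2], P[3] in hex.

P[1] = 0x1, P[2] = 0xB, P[3] = 0x7

Only C[1] changed, to 0x0. In OFB, a change in C_i flips the same bit in P_i only; the keystream is unaffected. Decrypting the received ciphertext:
P[1]: S = E(K, 0x2) = 0x1; 0x0 ⊕ 0x1 = 0x1.
P[2]: S = E(K, 0x1) = 0x7; 0xC ⊕ 0x7 = 0xB.
P[3]: S = E(K, 0x7) = 0xB; 0xC ⊕ 0xB = 0x7.
Blocks that differ from the original plaintext: P[1].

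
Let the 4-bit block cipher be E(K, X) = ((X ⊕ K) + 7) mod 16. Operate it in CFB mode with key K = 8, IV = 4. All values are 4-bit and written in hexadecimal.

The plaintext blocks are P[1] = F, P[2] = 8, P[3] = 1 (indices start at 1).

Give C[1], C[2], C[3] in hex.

C[1] = C, C[2] = 3, C[3] = 3

CFB encryption: C_i = P_i ⊕ E(K, C_{i−1}), with C_{0} = IV.
C[1]: E(K, 4) = 3; F ⊕ 3 = C.
C[2]: E(K, C) = B; 8 ⊕ B = 3.
C[3]: E(K, 3) = 2; 1 ⊕ 2 = 3.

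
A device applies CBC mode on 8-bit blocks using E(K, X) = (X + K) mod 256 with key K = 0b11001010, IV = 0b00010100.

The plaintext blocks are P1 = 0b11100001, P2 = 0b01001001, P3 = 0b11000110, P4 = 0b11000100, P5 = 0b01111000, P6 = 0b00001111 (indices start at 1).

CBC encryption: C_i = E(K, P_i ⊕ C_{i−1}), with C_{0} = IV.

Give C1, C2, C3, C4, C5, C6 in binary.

C1: P1 ⊕ 0b00010100 = 0b11110101; E(K, 0b11110101) = 0b10111111.
C2: P2 ⊕ 0b10111111 = 0b11110110; E(K, 0b11110110) = 0b11000000.
C3: P3 ⊕ 0b11000000 = 0b00000110; E(K, 0b00000110) = 0b11010000.
C4: P4 ⊕ 0b11010000 = 0b00010100; E(K, 0b00010100) = 0b11011110.
C5: P5 ⊕ 0b11011110 = 0b10100110; E(K, 0b10100110) = 0b01110000.
C6: P6 ⊕ 0b01110000 = 0b01111111; E(K, 0b01111111) = 0b01001001.

C1 = 0b10111111, C2 = 0b11000000, C3 = 0b11010000, C4 = 0b11011110, C5 = 0b01110000, C6 = 0b01001001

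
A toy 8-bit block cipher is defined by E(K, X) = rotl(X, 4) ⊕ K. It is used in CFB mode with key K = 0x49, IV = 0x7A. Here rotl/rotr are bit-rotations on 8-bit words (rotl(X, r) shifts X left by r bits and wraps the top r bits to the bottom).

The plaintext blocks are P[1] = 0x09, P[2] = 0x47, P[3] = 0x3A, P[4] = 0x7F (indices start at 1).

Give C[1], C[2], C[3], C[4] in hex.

C[1] = 0xE7, C[2] = 0x70, C[3] = 0x74, C[4] = 0x71

CFB encryption: C_i = P_i ⊕ E(K, C_{i−1}), with C_{0} = IV.
C[1]: E(K, 0x7A) = 0xEE; 0x09 ⊕ 0xEE = 0xE7.
C[2]: E(K, 0xE7) = 0x37; 0x47 ⊕ 0x37 = 0x70.
C[3]: E(K, 0x70) = 0x4E; 0x3A ⊕ 0x4E = 0x74.
C[4]: E(K, 0x74) = 0x0E; 0x7F ⊕ 0x0E = 0x71.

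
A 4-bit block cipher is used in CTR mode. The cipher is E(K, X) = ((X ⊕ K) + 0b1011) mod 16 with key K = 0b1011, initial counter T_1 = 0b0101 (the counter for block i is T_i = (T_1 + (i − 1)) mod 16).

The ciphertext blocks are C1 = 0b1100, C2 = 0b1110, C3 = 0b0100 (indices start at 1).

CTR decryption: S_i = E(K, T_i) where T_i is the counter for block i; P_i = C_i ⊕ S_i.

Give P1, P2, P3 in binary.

P1: T = 0b0101, S = E(K, T) = 0b1001; 0b1100 ⊕ 0b1001 = 0b0101.
P2: T = 0b0110, S = E(K, T) = 0b1000; 0b1110 ⊕ 0b1000 = 0b0110.
P3: T = 0b0111, S = E(K, T) = 0b0111; 0b0100 ⊕ 0b0111 = 0b0011.

P1 = 0b0101, P2 = 0b0110, P3 = 0b0011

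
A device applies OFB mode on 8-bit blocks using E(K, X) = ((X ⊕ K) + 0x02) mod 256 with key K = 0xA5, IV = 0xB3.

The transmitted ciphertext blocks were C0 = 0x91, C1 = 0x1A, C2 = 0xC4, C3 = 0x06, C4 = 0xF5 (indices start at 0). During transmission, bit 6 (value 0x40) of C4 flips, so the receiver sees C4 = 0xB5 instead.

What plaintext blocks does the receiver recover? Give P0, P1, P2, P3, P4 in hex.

P0 = 0x89, P1 = 0xA5, P2 = 0xD8, P3 = 0xBD, P4 = 0x95

OFB decryption: S_i = E(K, S_{i−1}) with S_{−1} = IV; P_i = C_i ⊕ S_i.
Only C4 changed, to 0xB5. In OFB, a change in C_i flips the same bit in P_i only; the keystream is unaffected. Decrypting the received ciphertext:
P0: S = E(K, 0xB3) = 0x18; 0x91 ⊕ 0x18 = 0x89.
P1: S = E(K, 0x18) = 0xBF; 0x1A ⊕ 0xBF = 0xA5.
P2: S = E(K, 0xBF) = 0x1C; 0xC4 ⊕ 0x1C = 0xD8.
P3: S = E(K, 0x1C) = 0xBB; 0x06 ⊕ 0xBB = 0xBD.
P4: S = E(K, 0xBB) = 0x20; 0xB5 ⊕ 0x20 = 0x95.
Blocks that differ from the original plaintext: P4.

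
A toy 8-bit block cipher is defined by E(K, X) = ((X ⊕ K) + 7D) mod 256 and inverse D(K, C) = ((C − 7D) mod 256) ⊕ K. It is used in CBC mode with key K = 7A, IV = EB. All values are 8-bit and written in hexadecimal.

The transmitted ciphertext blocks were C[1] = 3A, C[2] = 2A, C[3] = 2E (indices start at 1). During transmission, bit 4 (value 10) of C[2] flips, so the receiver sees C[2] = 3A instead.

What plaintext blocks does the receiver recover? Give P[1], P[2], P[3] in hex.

CBC decryption: P_i = D(K, C_i) ⊕ C_{i−1}, with C_{0} = IV.
Only C[2] changed, to 3A. In CBC, a change in C_i garbles P_i and flips the same bit in P_{i+1}. Decrypting the received ciphertext:
P[1]: D(K, 3A) = C7; C7 ⊕ EB = 2C.
P[2]: D(K, 3A) = C7; C7 ⊕ 3A = FD.
P[3]: D(K, 2E) = CB; CB ⊕ 3A = F1.
Blocks that differ from the original plaintext: P[2], P[3].

P[1] = 2C, P[2] = FD, P[3] = F1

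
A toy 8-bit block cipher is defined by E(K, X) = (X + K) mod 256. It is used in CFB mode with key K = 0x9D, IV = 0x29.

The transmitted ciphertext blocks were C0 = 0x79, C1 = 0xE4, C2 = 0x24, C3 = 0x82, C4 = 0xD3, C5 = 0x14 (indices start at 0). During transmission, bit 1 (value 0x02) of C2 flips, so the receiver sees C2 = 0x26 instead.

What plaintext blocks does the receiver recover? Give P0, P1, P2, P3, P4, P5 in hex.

P0 = 0xBF, P1 = 0xF2, P2 = 0xA7, P3 = 0x41, P4 = 0xCC, P5 = 0x64

CFB decryption: P_i = C_i ⊕ E(K, C_{i−1}), with C_{−1} = IV.
Only C2 changed, to 0x26. In CFB, a change in C_i flips the same bit in P_i and garbles P_{i+1}. Decrypting the received ciphertext:
P0: E(K, 0x29) = 0xC6; 0x79 ⊕ 0xC6 = 0xBF.
P1: E(K, 0x79) = 0x16; 0xE4 ⊕ 0x16 = 0xF2.
P2: E(K, 0xE4) = 0x81; 0x26 ⊕ 0x81 = 0xA7.
P3: E(K, 0x26) = 0xC3; 0x82 ⊕ 0xC3 = 0x41.
P4: E(K, 0x82) = 0x1F; 0xD3 ⊕ 0x1F = 0xCC.
P5: E(K, 0xD3) = 0x70; 0x14 ⊕ 0x70 = 0x64.
Blocks that differ from the original plaintext: P2, P3.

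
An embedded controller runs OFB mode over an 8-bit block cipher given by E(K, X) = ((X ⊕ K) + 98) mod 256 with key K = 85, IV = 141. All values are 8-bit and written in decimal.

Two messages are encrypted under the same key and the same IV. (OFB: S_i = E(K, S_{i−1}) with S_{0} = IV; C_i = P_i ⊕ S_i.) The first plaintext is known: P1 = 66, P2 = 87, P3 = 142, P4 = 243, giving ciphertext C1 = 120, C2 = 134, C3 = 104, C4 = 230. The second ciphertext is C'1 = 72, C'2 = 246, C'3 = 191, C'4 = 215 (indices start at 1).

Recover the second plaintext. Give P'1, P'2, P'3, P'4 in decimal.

In OFB with a reused IV, both messages share the same keystream S_i, so C_i ⊕ C'_i = P_i ⊕ P'_i and thus P'_i = P_i ⊕ C_i ⊕ C'_i.
P'1: 66 ⊕ 120 ⊕ 72 = 114.
P'2: 87 ⊕ 134 ⊕ 246 = 39.
P'3: 142 ⊕ 104 ⊕ 191 = 89.
P'4: 243 ⊕ 230 ⊕ 215 = 194.

P'1 = 114, P'2 = 39, P'3 = 89, P'4 = 194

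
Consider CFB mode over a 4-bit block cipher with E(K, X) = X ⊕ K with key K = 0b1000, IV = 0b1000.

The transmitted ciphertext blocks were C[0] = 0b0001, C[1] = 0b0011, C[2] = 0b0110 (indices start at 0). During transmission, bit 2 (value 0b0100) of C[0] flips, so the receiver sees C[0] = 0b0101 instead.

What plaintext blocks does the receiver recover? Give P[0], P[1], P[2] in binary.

CFB decryption: P_i = C_i ⊕ E(K, C_{i−1}), with C_{−1} = IV.
Only C[0] changed, to 0b0101. In CFB, a change in C_i flips the same bit in P_i and garbles P_{i+1}. Decrypting the received ciphertext:
P[0]: E(K, 0b1000) = 0b0000; 0b0101 ⊕ 0b0000 = 0b0101.
P[1]: E(K, 0b0101) = 0b1101; 0b0011 ⊕ 0b1101 = 0b1110.
P[2]: E(K, 0b0011) = 0b1011; 0b0110 ⊕ 0b1011 = 0b1101.
Blocks that differ from the original plaintext: P[0], P[1].

P[0] = 0b0101, P[1] = 0b1110, P[2] = 0b1101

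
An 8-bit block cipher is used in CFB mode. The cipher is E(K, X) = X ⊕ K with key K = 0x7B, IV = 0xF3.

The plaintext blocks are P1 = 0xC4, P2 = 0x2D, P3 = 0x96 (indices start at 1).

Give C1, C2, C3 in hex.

CFB encryption: C_i = P_i ⊕ E(K, C_{i−1}), with C_{0} = IV.
C1: E(K, 0xF3) = 0x88; 0xC4 ⊕ 0x88 = 0x4C.
C2: E(K, 0x4C) = 0x37; 0x2D ⊕ 0x37 = 0x1A.
C3: E(K, 0x1A) = 0x61; 0x96 ⊕ 0x61 = 0xF7.

C1 = 0x4C, C2 = 0x1A, C3 = 0xF7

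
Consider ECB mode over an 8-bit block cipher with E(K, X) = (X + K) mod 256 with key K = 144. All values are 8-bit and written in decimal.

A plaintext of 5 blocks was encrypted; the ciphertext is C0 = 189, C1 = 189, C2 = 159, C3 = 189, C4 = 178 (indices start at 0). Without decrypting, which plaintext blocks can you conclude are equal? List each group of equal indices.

P0 = P1 = P3

ECB encrypts each block independently with the same key, so equal ciphertext blocks imply equal plaintext blocks.
C0 = C1 = C3 = 189, so P0 = P1 = P3.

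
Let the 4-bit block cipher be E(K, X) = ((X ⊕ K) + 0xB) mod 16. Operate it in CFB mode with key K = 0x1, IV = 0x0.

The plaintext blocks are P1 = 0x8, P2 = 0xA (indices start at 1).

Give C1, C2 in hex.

C1 = 0x4, C2 = 0xA

CFB encryption: C_i = P_i ⊕ E(K, C_{i−1}), with C_{0} = IV.
C1: E(K, 0x0) = 0xC; 0x8 ⊕ 0xC = 0x4.
C2: E(K, 0x4) = 0x0; 0xA ⊕ 0x0 = 0xA.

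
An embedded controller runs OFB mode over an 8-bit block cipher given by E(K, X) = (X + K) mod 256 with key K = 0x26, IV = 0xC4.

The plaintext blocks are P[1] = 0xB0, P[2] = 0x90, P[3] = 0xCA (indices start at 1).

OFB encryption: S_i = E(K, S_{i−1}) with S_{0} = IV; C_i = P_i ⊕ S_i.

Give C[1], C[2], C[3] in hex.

C[1]: S = E(K, 0xC4) = 0xEA; 0xB0 ⊕ 0xEA = 0x5A.
C[2]: S = E(K, 0xEA) = 0x10; 0x90 ⊕ 0x10 = 0x80.
C[3]: S = E(K, 0x10) = 0x36; 0xCA ⊕ 0x36 = 0xFC.

C[1] = 0x5A, C[2] = 0x80, C[3] = 0xFC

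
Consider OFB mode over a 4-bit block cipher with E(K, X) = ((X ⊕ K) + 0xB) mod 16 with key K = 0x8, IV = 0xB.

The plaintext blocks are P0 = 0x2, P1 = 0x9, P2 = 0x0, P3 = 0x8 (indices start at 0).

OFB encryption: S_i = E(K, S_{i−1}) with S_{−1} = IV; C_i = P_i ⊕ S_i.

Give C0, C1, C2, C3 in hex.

C0 = 0xC, C1 = 0x8, C2 = 0x4, C3 = 0xF

C0: S = E(K, 0xB) = 0xE; 0x2 ⊕ 0xE = 0xC.
C1: S = E(K, 0xE) = 0x1; 0x9 ⊕ 0x1 = 0x8.
C2: S = E(K, 0x1) = 0x4; 0x0 ⊕ 0x4 = 0x4.
C3: S = E(K, 0x4) = 0x7; 0x8 ⊕ 0x7 = 0xF.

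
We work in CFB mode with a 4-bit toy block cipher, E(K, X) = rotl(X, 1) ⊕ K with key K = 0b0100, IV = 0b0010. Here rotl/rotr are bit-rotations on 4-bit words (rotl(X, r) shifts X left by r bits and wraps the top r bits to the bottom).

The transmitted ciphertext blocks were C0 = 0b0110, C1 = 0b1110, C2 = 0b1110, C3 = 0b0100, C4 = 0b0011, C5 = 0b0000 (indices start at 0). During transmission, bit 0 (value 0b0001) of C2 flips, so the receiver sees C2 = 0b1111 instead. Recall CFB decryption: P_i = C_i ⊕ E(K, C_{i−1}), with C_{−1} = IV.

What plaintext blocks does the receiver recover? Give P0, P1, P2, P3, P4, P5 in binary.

Only C2 changed, to 0b1111. In CFB, a change in C_i flips the same bit in P_i and garbles P_{i+1}. Decrypting the received ciphertext:
P0: E(K, 0b0010) = 0b0000; 0b0110 ⊕ 0b0000 = 0b0110.
P1: E(K, 0b0110) = 0b1000; 0b1110 ⊕ 0b1000 = 0b0110.
P2: E(K, 0b1110) = 0b1001; 0b1111 ⊕ 0b1001 = 0b0110.
P3: E(K, 0b1111) = 0b1011; 0b0100 ⊕ 0b1011 = 0b1111.
P4: E(K, 0b0100) = 0b1100; 0b0011 ⊕ 0b1100 = 0b1111.
P5: E(K, 0b0011) = 0b0010; 0b0000 ⊕ 0b0010 = 0b0010.
Blocks that differ from the original plaintext: P2, P3.

P0 = 0b0110, P1 = 0b0110, P2 = 0b0110, P3 = 0b1111, P4 = 0b1111, P5 = 0b0010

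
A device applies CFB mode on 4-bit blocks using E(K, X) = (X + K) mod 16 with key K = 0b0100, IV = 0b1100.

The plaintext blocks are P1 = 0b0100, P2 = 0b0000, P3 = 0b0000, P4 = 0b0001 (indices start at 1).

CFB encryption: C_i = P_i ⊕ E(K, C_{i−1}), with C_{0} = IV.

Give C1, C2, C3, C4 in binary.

C1: E(K, 0b1100) = 0b0000; 0b0100 ⊕ 0b0000 = 0b0100.
C2: E(K, 0b0100) = 0b1000; 0b0000 ⊕ 0b1000 = 0b1000.
C3: E(K, 0b1000) = 0b1100; 0b0000 ⊕ 0b1100 = 0b1100.
C4: E(K, 0b1100) = 0b0000; 0b0001 ⊕ 0b0000 = 0b0001.

C1 = 0b0100, C2 = 0b1000, C3 = 0b1100, C4 = 0b0001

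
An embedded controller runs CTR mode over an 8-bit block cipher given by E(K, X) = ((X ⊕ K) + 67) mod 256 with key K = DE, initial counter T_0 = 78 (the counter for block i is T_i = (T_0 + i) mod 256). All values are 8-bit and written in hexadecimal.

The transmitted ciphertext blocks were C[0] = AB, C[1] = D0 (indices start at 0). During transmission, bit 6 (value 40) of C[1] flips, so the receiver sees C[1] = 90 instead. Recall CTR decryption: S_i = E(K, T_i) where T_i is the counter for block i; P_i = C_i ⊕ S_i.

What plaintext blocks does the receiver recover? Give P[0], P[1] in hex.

Only C[1] changed, to 90. In CTR, a change in C_i flips the same bit in P_i only; the keystream is unaffected. Decrypting the received ciphertext:
P[0]: T = 78, S = E(K, T) = 0D; AB ⊕ 0D = A6.
P[1]: T = 79, S = E(K, T) = 0E; 90 ⊕ 0E = 9E.
Blocks that differ from the original plaintext: P[1].

P[0] = A6, P[1] = 9E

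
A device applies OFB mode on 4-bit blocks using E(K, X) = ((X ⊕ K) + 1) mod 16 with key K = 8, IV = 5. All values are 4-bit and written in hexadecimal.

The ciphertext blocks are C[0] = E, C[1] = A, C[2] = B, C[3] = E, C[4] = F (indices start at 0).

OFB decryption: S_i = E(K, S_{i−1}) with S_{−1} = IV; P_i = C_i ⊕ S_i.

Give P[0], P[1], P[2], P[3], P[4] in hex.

P[0] = 0, P[1] = D, P[2] = B, P[3] = 7, P[4] = D

P[0]: S = E(K, 5) = E; E ⊕ E = 0.
P[1]: S = E(K, E) = 7; A ⊕ 7 = D.
P[2]: S = E(K, 7) = 0; B ⊕ 0 = B.
P[3]: S = E(K, 0) = 9; E ⊕ 9 = 7.
P[4]: S = E(K, 9) = 2; F ⊕ 2 = D.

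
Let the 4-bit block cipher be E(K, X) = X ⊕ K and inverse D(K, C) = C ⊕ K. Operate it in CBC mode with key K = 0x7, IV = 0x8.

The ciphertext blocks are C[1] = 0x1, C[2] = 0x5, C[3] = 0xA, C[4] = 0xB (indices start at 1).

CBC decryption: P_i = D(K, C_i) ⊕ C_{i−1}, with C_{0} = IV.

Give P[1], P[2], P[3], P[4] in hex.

P[1] = 0xE, P[2] = 0x3, P[3] = 0x8, P[4] = 0x6

P[1]: D(K, 0x1) = 0x6; 0x6 ⊕ 0x8 = 0xE.
P[2]: D(K, 0x5) = 0x2; 0x2 ⊕ 0x1 = 0x3.
P[3]: D(K, 0xA) = 0xD; 0xD ⊕ 0x5 = 0x8.
P[4]: D(K, 0xB) = 0xC; 0xC ⊕ 0xA = 0x6.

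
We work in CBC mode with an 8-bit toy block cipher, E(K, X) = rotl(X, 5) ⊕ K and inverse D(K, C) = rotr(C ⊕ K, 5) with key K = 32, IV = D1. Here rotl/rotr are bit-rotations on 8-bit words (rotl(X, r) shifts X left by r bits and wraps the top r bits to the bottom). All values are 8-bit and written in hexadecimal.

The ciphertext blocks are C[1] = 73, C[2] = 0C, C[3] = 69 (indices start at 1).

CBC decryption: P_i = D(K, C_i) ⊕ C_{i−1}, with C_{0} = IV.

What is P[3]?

P[3]: D(K, 69) = DA; DA ⊕ 0C = D6.

P[3] = D6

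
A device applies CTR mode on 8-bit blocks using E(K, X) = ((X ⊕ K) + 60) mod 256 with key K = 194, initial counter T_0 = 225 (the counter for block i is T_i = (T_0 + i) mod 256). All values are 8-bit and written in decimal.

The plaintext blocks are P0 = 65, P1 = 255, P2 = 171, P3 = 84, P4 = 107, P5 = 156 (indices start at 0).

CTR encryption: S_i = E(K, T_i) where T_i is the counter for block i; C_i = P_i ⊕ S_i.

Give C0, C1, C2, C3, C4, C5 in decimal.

C0: T = 225, S = E(K, T) = 95; 65 ⊕ 95 = 30.
C1: T = 226, S = E(K, T) = 92; 255 ⊕ 92 = 163.
C2: T = 227, S = E(K, T) = 93; 171 ⊕ 93 = 246.
C3: T = 228, S = E(K, T) = 98; 84 ⊕ 98 = 54.
C4: T = 229, S = E(K, T) = 99; 107 ⊕ 99 = 8.
C5: T = 230, S = E(K, T) = 96; 156 ⊕ 96 = 252.

C0 = 30, C1 = 163, C2 = 246, C3 = 54, C4 = 8, C5 = 252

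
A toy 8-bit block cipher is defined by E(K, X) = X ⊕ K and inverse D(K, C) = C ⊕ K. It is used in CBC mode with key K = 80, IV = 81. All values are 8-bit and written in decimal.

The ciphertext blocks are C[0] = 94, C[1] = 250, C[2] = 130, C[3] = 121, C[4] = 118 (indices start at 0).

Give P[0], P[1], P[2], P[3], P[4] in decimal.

P[0] = 95, P[1] = 244, P[2] = 40, P[3] = 171, P[4] = 95

CBC decryption: P_i = D(K, C_i) ⊕ C_{i−1}, with C_{−1} = IV.
P[0]: D(K, 94) = 14; 14 ⊕ 81 = 95.
P[1]: D(K, 250) = 170; 170 ⊕ 94 = 244.
P[2]: D(K, 130) = 210; 210 ⊕ 250 = 40.
P[3]: D(K, 121) = 41; 41 ⊕ 130 = 171.
P[4]: D(K, 118) = 38; 38 ⊕ 121 = 95.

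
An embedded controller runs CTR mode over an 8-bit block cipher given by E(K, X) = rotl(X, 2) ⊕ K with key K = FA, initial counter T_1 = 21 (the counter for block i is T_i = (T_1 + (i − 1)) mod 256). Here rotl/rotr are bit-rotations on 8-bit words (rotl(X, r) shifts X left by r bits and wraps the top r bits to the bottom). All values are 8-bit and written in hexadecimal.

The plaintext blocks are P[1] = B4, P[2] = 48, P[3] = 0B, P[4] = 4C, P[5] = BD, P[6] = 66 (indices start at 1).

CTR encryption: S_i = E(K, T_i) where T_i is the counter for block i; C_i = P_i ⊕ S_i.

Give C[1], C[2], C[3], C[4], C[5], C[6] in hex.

C[1] = CA, C[2] = 3A, C[3] = 7D, C[4] = 26, C[5] = D3, C[6] = 04

C[1]: T = 21, S = E(K, T) = 7E; B4 ⊕ 7E = CA.
C[2]: T = 22, S = E(K, T) = 72; 48 ⊕ 72 = 3A.
C[3]: T = 23, S = E(K, T) = 76; 0B ⊕ 76 = 7D.
C[4]: T = 24, S = E(K, T) = 6A; 4C ⊕ 6A = 26.
C[5]: T = 25, S = E(K, T) = 6E; BD ⊕ 6E = D3.
C[6]: T = 26, S = E(K, T) = 62; 66 ⊕ 62 = 04.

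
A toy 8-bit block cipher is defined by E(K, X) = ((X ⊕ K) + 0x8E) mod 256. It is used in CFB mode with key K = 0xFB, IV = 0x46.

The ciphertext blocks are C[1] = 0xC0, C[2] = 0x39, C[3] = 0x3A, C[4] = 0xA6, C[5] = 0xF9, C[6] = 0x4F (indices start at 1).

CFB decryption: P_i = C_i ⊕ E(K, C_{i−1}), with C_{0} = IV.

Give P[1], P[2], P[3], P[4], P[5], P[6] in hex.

P[1]: E(K, 0x46) = 0x4B; 0xC0 ⊕ 0x4B = 0x8B.
P[2]: E(K, 0xC0) = 0xC9; 0x39 ⊕ 0xC9 = 0xF0.
P[3]: E(K, 0x39) = 0x50; 0x3A ⊕ 0x50 = 0x6A.
P[4]: E(K, 0x3A) = 0x4F; 0xA6 ⊕ 0x4F = 0xE9.
P[5]: E(K, 0xA6) = 0xEB; 0xF9 ⊕ 0xEB = 0x12.
P[6]: E(K, 0xF9) = 0x90; 0x4F ⊕ 0x90 = 0xDF.

P[1] = 0x8B, P[2] = 0xF0, P[3] = 0x6A, P[4] = 0xE9, P[5] = 0x12, P[6] = 0xDF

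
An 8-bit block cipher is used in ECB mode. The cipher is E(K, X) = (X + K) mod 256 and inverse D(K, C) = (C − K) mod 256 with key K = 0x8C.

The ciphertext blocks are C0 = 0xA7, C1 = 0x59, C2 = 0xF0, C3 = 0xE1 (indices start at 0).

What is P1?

ECB decryption: P_i = D(K, C_i).
P1: D(K, 0x59) = 0xCD.

P1 = 0xCD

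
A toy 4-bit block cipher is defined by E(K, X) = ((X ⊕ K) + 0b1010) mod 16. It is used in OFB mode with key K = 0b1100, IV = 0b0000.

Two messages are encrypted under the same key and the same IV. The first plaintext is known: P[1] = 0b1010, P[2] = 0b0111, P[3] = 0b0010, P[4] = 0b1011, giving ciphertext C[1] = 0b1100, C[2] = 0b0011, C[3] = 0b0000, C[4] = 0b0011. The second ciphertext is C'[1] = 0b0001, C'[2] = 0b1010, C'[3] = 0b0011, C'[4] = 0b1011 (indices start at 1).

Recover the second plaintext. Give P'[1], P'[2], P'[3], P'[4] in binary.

P'[1] = 0b0111, P'[2] = 0b1110, P'[3] = 0b0001, P'[4] = 0b0011

In OFB with a reused IV, both messages share the same keystream S_i, so C_i ⊕ C'_i = P_i ⊕ P'_i and thus P'_i = P_i ⊕ C_i ⊕ C'_i.
P'[1]: 0b1010 ⊕ 0b1100 ⊕ 0b0001 = 0b0111.
P'[2]: 0b0111 ⊕ 0b0011 ⊕ 0b1010 = 0b1110.
P'[3]: 0b0010 ⊕ 0b0000 ⊕ 0b0011 = 0b0001.
P'[4]: 0b1011 ⊕ 0b0011 ⊕ 0b1011 = 0b0011.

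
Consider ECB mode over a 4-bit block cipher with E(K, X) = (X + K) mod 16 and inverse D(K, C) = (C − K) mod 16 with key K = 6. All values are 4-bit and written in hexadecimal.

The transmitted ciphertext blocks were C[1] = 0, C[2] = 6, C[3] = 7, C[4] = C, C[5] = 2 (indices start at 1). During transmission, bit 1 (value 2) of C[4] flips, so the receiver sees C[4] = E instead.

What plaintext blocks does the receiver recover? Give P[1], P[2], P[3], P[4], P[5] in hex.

ECB decryption: P_i = D(K, C_i).
Only C[4] changed, to E. In ECB, a change in C_i affects only P_i. Decrypting the received ciphertext:
P[1]: D(K, 0) = A.
P[2]: D(K, 6) = 0.
P[3]: D(K, 7) = 1.
P[4]: D(K, E) = 8.
P[5]: D(K, 2) = C.
Blocks that differ from the original plaintext: P[4].

P[1] = A, P[2] = 0, P[3] = 1, P[4] = 8, P[5] = C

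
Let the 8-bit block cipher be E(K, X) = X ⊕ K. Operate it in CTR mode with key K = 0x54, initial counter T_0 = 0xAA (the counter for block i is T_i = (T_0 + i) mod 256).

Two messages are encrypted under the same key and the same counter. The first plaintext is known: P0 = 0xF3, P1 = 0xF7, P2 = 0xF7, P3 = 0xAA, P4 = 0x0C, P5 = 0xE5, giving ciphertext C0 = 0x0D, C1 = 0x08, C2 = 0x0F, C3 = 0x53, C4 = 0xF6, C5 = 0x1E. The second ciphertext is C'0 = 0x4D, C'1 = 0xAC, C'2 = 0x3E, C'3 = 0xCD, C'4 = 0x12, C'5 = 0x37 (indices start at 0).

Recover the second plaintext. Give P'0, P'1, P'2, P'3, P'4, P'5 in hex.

In CTR with a reused counter, both messages share the same keystream S_i, so C_i ⊕ C'_i = P_i ⊕ P'_i and thus P'_i = P_i ⊕ C_i ⊕ C'_i.
P'0: 0xF3 ⊕ 0x0D ⊕ 0x4D = 0xB3.
P'1: 0xF7 ⊕ 0x08 ⊕ 0xAC = 0x53.
P'2: 0xF7 ⊕ 0x0F ⊕ 0x3E = 0xC6.
P'3: 0xAA ⊕ 0x53 ⊕ 0xCD = 0x34.
P'4: 0x0C ⊕ 0xF6 ⊕ 0x12 = 0xE8.
P'5: 0xE5 ⊕ 0x1E ⊕ 0x37 = 0xCC.

P'0 = 0xB3, P'1 = 0x53, P'2 = 0xC6, P'3 = 0x34, P'4 = 0xE8, P'5 = 0xCC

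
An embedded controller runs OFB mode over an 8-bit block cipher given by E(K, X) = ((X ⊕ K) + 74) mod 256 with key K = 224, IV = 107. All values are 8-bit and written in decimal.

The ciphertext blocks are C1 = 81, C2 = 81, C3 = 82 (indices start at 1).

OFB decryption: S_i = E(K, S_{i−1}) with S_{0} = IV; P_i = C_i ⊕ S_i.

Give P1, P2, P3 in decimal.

P1 = 132, P2 = 46, P3 = 187

P1: S = E(K, 107) = 213; 81 ⊕ 213 = 132.
P2: S = E(K, 213) = 127; 81 ⊕ 127 = 46.
P3: S = E(K, 127) = 233; 82 ⊕ 233 = 187.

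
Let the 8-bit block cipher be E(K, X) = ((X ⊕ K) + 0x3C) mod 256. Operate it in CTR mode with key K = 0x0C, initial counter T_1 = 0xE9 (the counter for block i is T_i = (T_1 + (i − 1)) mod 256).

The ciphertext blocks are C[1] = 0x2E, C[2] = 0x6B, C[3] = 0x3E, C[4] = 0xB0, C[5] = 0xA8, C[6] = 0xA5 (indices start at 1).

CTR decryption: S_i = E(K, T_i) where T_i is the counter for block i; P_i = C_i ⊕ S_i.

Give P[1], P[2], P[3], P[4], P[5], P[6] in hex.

P[1]: T = 0xE9, S = E(K, T) = 0x21; 0x2E ⊕ 0x21 = 0x0F.
P[2]: T = 0xEA, S = E(K, T) = 0x22; 0x6B ⊕ 0x22 = 0x49.
P[3]: T = 0xEB, S = E(K, T) = 0x23; 0x3E ⊕ 0x23 = 0x1D.
P[4]: T = 0xEC, S = E(K, T) = 0x1C; 0xB0 ⊕ 0x1C = 0xAC.
P[5]: T = 0xED, S = E(K, T) = 0x1D; 0xA8 ⊕ 0x1D = 0xB5.
P[6]: T = 0xEE, S = E(K, T) = 0x1E; 0xA5 ⊕ 0x1E = 0xBB.

P[1] = 0x0F, P[2] = 0x49, P[3] = 0x1D, P[4] = 0xAC, P[5] = 0xB5, P[6] = 0xBB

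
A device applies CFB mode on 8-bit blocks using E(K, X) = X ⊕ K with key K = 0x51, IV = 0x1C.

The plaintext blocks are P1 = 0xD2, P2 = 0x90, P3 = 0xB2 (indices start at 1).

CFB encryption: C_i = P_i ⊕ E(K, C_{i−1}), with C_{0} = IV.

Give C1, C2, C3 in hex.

C1: E(K, 0x1C) = 0x4D; 0xD2 ⊕ 0x4D = 0x9F.
C2: E(K, 0x9F) = 0xCE; 0x90 ⊕ 0xCE = 0x5E.
C3: E(K, 0x5E) = 0x0F; 0xB2 ⊕ 0x0F = 0xBD.

C1 = 0x9F, C2 = 0x5E, C3 = 0xBD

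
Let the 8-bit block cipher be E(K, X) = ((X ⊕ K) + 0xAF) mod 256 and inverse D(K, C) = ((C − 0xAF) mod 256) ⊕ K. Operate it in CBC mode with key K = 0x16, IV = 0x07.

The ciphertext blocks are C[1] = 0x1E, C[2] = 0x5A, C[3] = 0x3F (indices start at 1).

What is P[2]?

P[2] = 0xA3

CBC decryption: P_i = D(K, C_i) ⊕ C_{i−1}, with C_{0} = IV.
P[2]: D(K, 0x5A) = 0xBD; 0xBD ⊕ 0x1E = 0xA3.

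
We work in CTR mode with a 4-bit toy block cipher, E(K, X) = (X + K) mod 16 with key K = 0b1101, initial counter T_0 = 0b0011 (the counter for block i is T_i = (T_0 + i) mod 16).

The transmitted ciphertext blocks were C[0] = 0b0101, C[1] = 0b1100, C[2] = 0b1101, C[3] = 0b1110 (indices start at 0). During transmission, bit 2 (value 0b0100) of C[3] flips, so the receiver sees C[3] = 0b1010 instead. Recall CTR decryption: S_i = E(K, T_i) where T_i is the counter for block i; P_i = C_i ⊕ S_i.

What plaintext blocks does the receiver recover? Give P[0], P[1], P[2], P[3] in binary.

Only C[3] changed, to 0b1010. In CTR, a change in C_i flips the same bit in P_i only; the keystream is unaffected. Decrypting the received ciphertext:
P[0]: T = 0b0011, S = E(K, T) = 0b0000; 0b0101 ⊕ 0b0000 = 0b0101.
P[1]: T = 0b0100, S = E(K, T) = 0b0001; 0b1100 ⊕ 0b0001 = 0b1101.
P[2]: T = 0b0101, S = E(K, T) = 0b0010; 0b1101 ⊕ 0b0010 = 0b1111.
P[3]: T = 0b0110, S = E(K, T) = 0b0011; 0b1010 ⊕ 0b0011 = 0b1001.
Blocks that differ from the original plaintext: P[3].

P[0] = 0b0101, P[1] = 0b1101, P[2] = 0b1111, P[3] = 0b1001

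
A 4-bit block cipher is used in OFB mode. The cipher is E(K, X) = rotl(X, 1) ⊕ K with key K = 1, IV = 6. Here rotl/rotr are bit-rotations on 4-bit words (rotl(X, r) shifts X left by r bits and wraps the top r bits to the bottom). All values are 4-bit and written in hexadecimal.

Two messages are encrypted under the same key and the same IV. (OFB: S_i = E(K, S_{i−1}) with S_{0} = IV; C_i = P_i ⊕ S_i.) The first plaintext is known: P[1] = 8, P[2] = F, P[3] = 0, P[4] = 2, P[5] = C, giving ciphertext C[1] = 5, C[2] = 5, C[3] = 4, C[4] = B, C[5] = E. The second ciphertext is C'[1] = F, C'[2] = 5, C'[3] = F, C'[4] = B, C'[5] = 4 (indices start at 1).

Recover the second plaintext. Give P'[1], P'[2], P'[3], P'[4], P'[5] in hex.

In OFB with a reused IV, both messages share the same keystream S_i, so C_i ⊕ C'_i = P_i ⊕ P'_i and thus P'_i = P_i ⊕ C_i ⊕ C'_i.
P'[1]: 8 ⊕ 5 ⊕ F = 2.
P'[2]: F ⊕ 5 ⊕ 5 = F.
P'[3]: 0 ⊕ 4 ⊕ F = B.
P'[4]: 2 ⊕ B ⊕ B = 2.
P'[5]: C ⊕ E ⊕ 4 = 6.

P'[1] = 2, P'[2] = F, P'[3] = B, P'[4] = 2, P'[5] = 6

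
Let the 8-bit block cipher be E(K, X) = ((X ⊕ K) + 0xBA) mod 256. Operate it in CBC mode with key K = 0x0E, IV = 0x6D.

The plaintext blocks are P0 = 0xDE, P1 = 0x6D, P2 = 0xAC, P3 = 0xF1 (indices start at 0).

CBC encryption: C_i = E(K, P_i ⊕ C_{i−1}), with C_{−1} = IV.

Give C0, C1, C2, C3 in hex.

C0 = 0x77, C1 = 0xCE, C2 = 0x26, C3 = 0x93

C0: P0 ⊕ 0x6D = 0xB3; E(K, 0xB3) = 0x77.
C1: P1 ⊕ 0x77 = 0x1A; E(K, 0x1A) = 0xCE.
C2: P2 ⊕ 0xCE = 0x62; E(K, 0x62) = 0x26.
C3: P3 ⊕ 0x26 = 0xD7; E(K, 0xD7) = 0x93.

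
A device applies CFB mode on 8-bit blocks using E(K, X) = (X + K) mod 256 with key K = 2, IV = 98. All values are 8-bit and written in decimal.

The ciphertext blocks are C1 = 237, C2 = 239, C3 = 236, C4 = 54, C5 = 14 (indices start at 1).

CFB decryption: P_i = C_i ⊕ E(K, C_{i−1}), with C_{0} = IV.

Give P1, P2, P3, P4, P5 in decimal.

P1: E(K, 98) = 100; 237 ⊕ 100 = 137.
P2: E(K, 237) = 239; 239 ⊕ 239 = 0.
P3: E(K, 239) = 241; 236 ⊕ 241 = 29.
P4: E(K, 236) = 238; 54 ⊕ 238 = 216.
P5: E(K, 54) = 56; 14 ⊕ 56 = 54.

P1 = 137, P2 = 0, P3 = 29, P4 = 216, P5 = 54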